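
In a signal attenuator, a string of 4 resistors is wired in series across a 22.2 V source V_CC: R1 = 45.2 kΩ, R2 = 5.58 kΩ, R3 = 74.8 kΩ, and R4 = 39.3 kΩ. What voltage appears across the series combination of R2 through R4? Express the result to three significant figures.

Total series resistance ΣR = 45.2 + 5.58 + 74.8 + 39.3 = 164.9 kΩ.
R_{R2..R4} = 5.58 + 74.8 + 39.3 = 119.7 kΩ.
Voltage divider: V = V_CC · (119.7 / 164.9) = 22.2 × 0.7259 = 16.11 V.

V ≈ 16.1 V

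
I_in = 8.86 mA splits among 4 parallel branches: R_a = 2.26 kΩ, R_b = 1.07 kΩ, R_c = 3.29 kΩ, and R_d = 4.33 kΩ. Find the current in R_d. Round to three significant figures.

Total conductance ΣG = 1/2.26 + 1/1.07 + 1/3.29 + 1/4.33 = 1.912 (units of 1/kΩ).
R_d takes the fraction G_k/ΣG = 0.2309/1.912 = 0.1208, so I = 8.86 × 0.1208 = 1.070 mA.

I ≈ 1.07 mA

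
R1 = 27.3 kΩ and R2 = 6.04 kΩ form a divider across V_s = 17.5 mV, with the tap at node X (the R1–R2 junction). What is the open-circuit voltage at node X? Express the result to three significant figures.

V_th ≈ 3.17 mV

V_th is the unloaded tap voltage: V_s · R2/(R1+R2) = 17.5 × 0.1812 = 3.170 mV.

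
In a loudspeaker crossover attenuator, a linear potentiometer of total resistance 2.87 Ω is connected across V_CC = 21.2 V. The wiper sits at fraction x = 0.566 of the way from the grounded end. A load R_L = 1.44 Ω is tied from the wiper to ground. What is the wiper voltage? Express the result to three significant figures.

Lower segment x·R_p = 1.624 Ω; upper segment (1−x)·R_p = 1.246 Ω.
Lower segment in parallel with the load: 1.624 ‖ 1.44 = 0.7633 Ω.
Then V_out = V_CC · 0.7633/(1.246 + 0.7633) = 8.055 V.
(Unloaded: V_out = x·V_CC = 12.0 V.)

V_out ≈ 8.06 V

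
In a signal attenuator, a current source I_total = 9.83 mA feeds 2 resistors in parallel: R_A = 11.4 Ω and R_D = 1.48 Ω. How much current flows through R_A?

I ≈ 1.13 mA

Two-branch current divider: I_k = I_total · R_other/(R_1 + R_2).
I(R_A) = 9.83 × 1.48/(11.4 + 1.48) = 9.83 × 0.1149 = 1.130 mA.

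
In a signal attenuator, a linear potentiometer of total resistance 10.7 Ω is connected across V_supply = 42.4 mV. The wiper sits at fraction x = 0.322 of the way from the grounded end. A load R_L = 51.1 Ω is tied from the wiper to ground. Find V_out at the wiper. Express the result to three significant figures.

V_out ≈ 13.1 mV

Lower segment x·R_p = 3.445 Ω; upper segment (1−x)·R_p = 7.255 Ω.
(x·R_p) ‖ R_L = 3.228 Ω.
V_out = 42.4 × 3.228/(7.255 + 3.228) = 13.06 mV.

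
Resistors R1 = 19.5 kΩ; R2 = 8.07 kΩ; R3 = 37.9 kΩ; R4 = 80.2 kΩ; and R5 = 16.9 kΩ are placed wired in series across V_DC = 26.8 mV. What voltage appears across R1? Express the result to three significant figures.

Series total: ΣR = 19.5 + 8.07 + 37.9 + 80.2 + 16.9 = 162.6 kΩ.
By the voltage-divider rule, V = 26.8 × 19.50/162.6 = 3.215 mV.

V ≈ 3.21 mV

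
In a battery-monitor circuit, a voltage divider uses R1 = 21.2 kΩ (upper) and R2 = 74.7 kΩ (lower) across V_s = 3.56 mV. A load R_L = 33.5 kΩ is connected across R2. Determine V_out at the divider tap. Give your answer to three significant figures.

V_out ≈ 1.86 mV

R2 ‖ R_L = (74.7 × 33.5)/(74.7 + 33.5) = 23.13 kΩ.
Now apply the divider: V_out = 3.56 × 0.5217 = 1.857 mV.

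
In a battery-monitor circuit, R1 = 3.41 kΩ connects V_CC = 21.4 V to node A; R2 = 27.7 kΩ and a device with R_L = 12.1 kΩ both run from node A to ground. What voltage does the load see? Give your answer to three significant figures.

V_out ≈ 15.2 V

The load sits in parallel with R2, giving an effective lower resistance R2' = R2·R_L/(R2+R_L) = 8.421 kΩ.
Now apply the divider: V_out = 21.4 × 0.7118 = 15.23 V.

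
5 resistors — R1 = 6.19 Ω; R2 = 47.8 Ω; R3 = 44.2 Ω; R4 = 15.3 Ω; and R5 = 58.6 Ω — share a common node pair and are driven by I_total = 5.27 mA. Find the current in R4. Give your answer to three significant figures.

I ≈ 1.20 mA

Conductances: ΣG = 1/6.19 + 1/47.8 + 1/44.2 + 1/15.3 + 1/58.6 = 0.2875 (1/Ω).
Current divider: I(R4) = I_total · G_k/ΣG = 5.27 × (0.06536/0.2875) = 5.27 × 0.2273 = 1.198 mA.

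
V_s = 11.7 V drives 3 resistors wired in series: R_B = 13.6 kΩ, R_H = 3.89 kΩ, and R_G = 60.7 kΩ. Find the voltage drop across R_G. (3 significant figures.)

V ≈ 9.08 V

Total series resistance ΣR = 13.6 + 3.89 + 60.7 = 78.19 kΩ.
V = V_s · R/ΣR = 11.7 × 0.7763 = 9.083 V.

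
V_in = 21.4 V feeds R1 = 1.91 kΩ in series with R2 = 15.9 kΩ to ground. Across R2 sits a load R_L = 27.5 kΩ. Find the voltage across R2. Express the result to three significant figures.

V_out ≈ 18.0 V

First combine the lower leg with the load: R2 ‖ R_L = 10.07 kΩ.
Then V_out = V_in · R2'/(R1 + R2') = 21.4 × 10.07/11.98 = 17.99 V.
(Unloaded it would be 19.1 V; the load pulls it down.)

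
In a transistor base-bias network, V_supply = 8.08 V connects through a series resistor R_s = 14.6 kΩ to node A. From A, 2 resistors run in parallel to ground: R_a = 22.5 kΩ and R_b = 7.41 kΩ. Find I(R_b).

I ≈ 0.301 mA

Combine the parallel branches: R_p = (1/22.5 + 1/7.41)⁻¹ = 5.574 kΩ.
V_A = 8.08 × 5.574/20.17 = 2.233 V.
Branch current I = V_A/R_b = 2.233/7.41 = 0.3013 mA.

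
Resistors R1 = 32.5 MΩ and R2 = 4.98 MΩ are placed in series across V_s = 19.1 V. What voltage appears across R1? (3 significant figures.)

V ≈ 16.6 V

Series total: ΣR = 32.5 + 4.98 = 37.48 MΩ.
By the voltage-divider rule, V = 19.1 × 32.50/37.48 = 16.56 V.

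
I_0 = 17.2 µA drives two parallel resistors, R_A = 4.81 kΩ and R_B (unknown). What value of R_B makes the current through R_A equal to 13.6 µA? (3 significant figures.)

R_B ≈ 18.2 kΩ

In a two-way split, I_A/I_0 = R_B/(R_A + R_B).
13.6/17.2 = R_B/(R_A + R_B) → R_B = R_A · (0.7907)/(1 − 0.7907) = 4.81 × 3.778 = 18.17 kΩ.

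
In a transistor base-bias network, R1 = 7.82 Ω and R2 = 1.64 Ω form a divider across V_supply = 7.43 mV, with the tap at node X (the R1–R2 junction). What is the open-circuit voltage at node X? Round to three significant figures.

V_th ≈ 1.29 mV

With X open, the divider is unloaded: V_th = 7.43 × 1.64/9.460 = 1.288 mV.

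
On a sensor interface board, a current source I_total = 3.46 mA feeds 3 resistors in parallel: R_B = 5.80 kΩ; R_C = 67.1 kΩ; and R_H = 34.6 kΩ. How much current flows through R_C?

Total conductance ΣG = 1/5.80 + 1/67.1 + 1/34.6 = 0.2162 (units of 1/kΩ).
R_C takes the fraction G_k/ΣG = 0.01490/0.2162 = 0.06893, so I = 3.46 × 0.06893 = 0.2385 mA.

I ≈ 0.238 mA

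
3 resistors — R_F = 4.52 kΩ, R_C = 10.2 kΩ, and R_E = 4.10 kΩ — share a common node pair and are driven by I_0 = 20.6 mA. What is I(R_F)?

I ≈ 8.09 mA

ΣG = 1/4.52 + 1/10.2 + 1/4.10 = 0.5632.
R_F takes the fraction G_k/ΣG = 0.2212/0.5632 = 0.3928, so I = 20.6 × 0.3928 = 8.092 mA.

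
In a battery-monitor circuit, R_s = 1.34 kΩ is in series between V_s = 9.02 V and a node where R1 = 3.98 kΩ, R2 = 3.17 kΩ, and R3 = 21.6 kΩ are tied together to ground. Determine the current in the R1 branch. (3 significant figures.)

I ≈ 1.24 mA

Combine the parallel branches: R_p = (1/3.98 + 1/3.17 + 1/21.6)⁻¹ = 1.631 kΩ.
Node voltage V_A = V_s · R_p/(R_s + R_p) = 9.02 × 0.5490 = 4.952 V.
Branch current I = V_A/R1 = 4.952/3.98 = 1.244 mA.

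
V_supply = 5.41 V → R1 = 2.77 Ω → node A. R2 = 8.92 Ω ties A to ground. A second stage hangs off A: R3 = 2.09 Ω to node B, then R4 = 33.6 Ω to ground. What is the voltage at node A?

Looking into the second stage from A: R3 + R4 = 35.69 Ω appears in parallel with R2.
Effective lower resistance at A: R2 ‖ 35.69 = 7.136 Ω.
First divider: V_A = V_supply · 7.136/(2.77 + 7.136) = 3.897 V.

V_A ≈ 3.90 V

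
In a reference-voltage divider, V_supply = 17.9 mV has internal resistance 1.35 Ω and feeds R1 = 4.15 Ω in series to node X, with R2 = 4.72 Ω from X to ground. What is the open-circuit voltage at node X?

V_th ≈ 8.27 mV

R1' = 1.35 + 4.15 = 5.500 Ω (source resistance + R1).
With X open, the divider is unloaded: V_th = 17.9 × 4.72/10.22 = 8.267 mV.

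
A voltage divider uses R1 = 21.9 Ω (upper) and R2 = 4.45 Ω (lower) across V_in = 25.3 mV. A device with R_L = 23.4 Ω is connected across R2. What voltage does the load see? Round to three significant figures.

R2 ‖ R_L = (4.45 × 23.4)/(4.45 + 23.4) = 3.739 Ω.
Then V_out = V_in · R2'/(R1 + R2') = 25.3 × 3.739/25.64 = 3.690 mV.

V_out ≈ 3.69 mV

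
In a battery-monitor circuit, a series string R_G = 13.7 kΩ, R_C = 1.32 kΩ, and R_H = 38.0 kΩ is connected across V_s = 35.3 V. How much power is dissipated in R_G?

The common current is I = 35.3/53.02 = 0.6658 mA.
P(R_G) = I²·R_G = (0.6658)² × 13.7 = 6.073 mW.

P ≈ 6.07 mW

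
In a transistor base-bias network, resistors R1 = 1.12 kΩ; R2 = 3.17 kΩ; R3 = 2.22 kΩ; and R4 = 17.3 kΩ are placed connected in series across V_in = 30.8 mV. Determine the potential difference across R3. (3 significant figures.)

V ≈ 2.87 mV

ΣR = 1.12 + 3.17 + 2.22 + 17.3 = 23.81 kΩ.
V = V_in · R/ΣR = 30.8 × 0.09324 = 2.872 mV.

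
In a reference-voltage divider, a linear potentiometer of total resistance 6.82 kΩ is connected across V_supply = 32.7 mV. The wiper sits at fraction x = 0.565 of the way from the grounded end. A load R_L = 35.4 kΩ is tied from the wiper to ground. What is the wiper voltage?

The pot divides into 2.967 kΩ above the wiper and 3.853 kΩ below.
R_L loads the lower segment: effective lower R = 3.475 kΩ.
V_out = 32.7 × 3.475/(2.967 + 3.475) = 17.64 mV.

V_out ≈ 17.6 mV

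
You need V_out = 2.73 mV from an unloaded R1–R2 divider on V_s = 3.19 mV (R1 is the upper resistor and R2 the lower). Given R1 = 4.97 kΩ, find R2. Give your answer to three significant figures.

R2 ≈ 29.5 kΩ

The divider ratio is R2/(R1+R2) = 2.73/3.19 = 0.8558.
Rearranging, R2 = R1·k/(1−k) = 4.97 × 5.935 = 29.50 kΩ.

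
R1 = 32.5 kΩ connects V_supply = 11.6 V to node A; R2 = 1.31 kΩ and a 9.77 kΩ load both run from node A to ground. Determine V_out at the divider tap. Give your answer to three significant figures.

V_out ≈ 0.398 V

The load sits in parallel with R2, giving an effective lower resistance R2' = R2·R_L/(R2+R_L) = 1.155 kΩ.
Voltage divider with the loaded lower leg: V_out = 11.6 × 1.155/(32.5 + 1.155) = 11.6 × 0.03432 = 0.3981 V.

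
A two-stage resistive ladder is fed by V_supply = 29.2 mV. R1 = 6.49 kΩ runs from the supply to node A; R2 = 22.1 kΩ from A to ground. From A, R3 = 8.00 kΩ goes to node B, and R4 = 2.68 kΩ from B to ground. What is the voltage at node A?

V_A ≈ 15.4 mV

Looking into the second stage from A: R3 + R4 = 10.68 kΩ appears in parallel with R2.
Effective lower resistance at A: R2 ‖ 10.68 = 7.200 kΩ.
So V_A = 29.2 × 0.5259 = 15.36 mV.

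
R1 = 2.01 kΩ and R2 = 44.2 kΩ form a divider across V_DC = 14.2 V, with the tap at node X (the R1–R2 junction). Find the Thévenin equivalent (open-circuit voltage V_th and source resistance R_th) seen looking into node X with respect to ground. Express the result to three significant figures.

V_th ≈ 13.6 V, R_th ≈ 1.92 kΩ

With X open, the divider is unloaded: V_th = 14.2 × 44.2/46.21 = 13.58 V.
Looking into X with the source shorted: R_th = R1·R2/(R1+R2) = 2.010 × 44.2/46.21 = 1.923 kΩ.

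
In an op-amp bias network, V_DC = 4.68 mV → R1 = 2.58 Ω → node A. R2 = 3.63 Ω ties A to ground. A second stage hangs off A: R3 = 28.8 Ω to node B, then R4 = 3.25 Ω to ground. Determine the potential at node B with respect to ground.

Node A sees R2 in parallel with the series input of stage 2, R3 + R4 = 32.05 Ω.
Effective lower resistance at A: R2 ‖ 32.05 = 3.261 Ω.
First divider: V_A = V_DC · 3.261/(2.58 + 3.261) = 2.613 mV.
V_B = V_A × 0.1014 = 0.2649 mV.

V_B ≈ 0.265 mV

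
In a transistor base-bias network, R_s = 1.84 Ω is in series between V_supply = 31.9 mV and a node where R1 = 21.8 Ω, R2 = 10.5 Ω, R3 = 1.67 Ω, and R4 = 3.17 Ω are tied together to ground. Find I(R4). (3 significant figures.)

Equivalent of the parallel group: R_p = 0.9475 Ω.
Node voltage V_A = V_supply · R_p/(R_s + R_p) = 31.9 × 0.3399 = 10.84 mV.
Branch current I = V_A/R4 = 10.84/3.17 = 3.421 mA.
(Check via current divider: I_total = 11.44 mA; share G_k/ΣG = 0.2989 → same result.)

I ≈ 3.42 mA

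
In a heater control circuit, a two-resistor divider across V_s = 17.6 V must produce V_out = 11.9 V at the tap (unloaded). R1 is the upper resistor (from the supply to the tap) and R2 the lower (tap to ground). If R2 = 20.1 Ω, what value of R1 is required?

V_out/V_s = R2/(R1+R2) = 0.6761.
Rearranging, R1 = R2·(1−k)/k = 20.1 × 0.4790 = 9.628 Ω.

R1 ≈ 9.63 Ω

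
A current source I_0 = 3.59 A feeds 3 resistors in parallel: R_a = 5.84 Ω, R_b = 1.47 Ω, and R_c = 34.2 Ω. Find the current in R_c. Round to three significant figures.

I ≈ 0.119 A

Total conductance ΣG = 1/5.84 + 1/1.47 + 1/34.2 = 0.8807 (units of 1/Ω).
R_c takes the fraction G_k/ΣG = 0.02924/0.8807 = 0.03320, so I = 3.59 × 0.03320 = 0.1192 A.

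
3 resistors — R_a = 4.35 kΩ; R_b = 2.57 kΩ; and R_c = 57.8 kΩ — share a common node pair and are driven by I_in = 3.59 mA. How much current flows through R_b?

ΣG = 1/4.35 + 1/2.57 + 1/57.8 = 0.6363.
By the current-divider rule, I = I_in · G_k/ΣG = 3.59 × 0.6115 = 2.195 mA.

I ≈ 2.20 mA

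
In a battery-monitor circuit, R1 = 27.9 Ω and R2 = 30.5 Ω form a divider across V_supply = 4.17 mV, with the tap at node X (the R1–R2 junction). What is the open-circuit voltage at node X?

Open-circuit (no load on X): V_th = V_supply · R2/(R1 + R2) = 4.17 × 30.5/(27.90 + 30.5) = 2.178 mV.

V_th ≈ 2.18 mV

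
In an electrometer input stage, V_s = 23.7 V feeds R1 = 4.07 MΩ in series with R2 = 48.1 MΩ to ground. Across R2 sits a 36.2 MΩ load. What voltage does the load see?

R2 ‖ R_L = (48.1 × 36.2)/(48.1 + 36.2) = 20.66 MΩ.
Then V_out = V_s · R2'/(R1 + R2') = 23.7 × 20.66/24.73 = 19.80 V.

V_out ≈ 19.8 V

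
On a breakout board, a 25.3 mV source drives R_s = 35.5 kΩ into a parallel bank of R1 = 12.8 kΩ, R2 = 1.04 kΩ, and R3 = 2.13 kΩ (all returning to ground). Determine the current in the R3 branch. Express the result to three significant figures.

Equivalent of the parallel group: R_p = 0.6626 kΩ.
V_A = 25.3 × 0.6626/36.16 = 0.4636 mV.
Branch current I = V_A/R3 = 0.4636/2.13 = 0.2176 µA.
(Equivalently: I_total = 0.6996 µA, then current-divider fraction G_k/ΣG = 0.3111.)

I ≈ 0.218 µA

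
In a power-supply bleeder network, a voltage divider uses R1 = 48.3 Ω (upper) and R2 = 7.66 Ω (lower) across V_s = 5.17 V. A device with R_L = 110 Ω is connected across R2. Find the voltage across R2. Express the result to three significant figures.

V_out ≈ 0.668 V

R2 ‖ R_L = (7.66 × 110)/(7.66 + 110) = 7.161 Ω.
Voltage divider with the loaded lower leg: V_out = 5.17 × 7.161/(48.3 + 7.161) = 5.17 × 0.1291 = 0.6676 V.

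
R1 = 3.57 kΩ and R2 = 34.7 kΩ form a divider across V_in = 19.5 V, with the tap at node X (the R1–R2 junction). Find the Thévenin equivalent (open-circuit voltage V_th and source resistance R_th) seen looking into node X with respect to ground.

With X open, the divider is unloaded: V_th = 19.5 × 34.7/38.27 = 17.68 V.
With V_in suppressed (replaced by a short), R_th = R1 ‖ R2 = (3.570 × 34.7)/(3.570 + 34.7) = 3.237 kΩ.

V_th ≈ 17.7 V, R_th ≈ 3.24 kΩ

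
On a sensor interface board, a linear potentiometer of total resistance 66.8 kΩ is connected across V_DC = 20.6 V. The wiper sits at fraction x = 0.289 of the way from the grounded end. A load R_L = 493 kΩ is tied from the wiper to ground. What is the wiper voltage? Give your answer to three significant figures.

V_out ≈ 5.79 V

The pot divides into 47.49 kΩ above the wiper and 19.31 kΩ below.
R_L loads the lower segment: effective lower R = 18.58 kΩ.
V_out = 20.6 × 18.58/(47.49 + 18.58) = 5.792 V.
(Unloaded: V_out = x·V_DC = 5.95 V.)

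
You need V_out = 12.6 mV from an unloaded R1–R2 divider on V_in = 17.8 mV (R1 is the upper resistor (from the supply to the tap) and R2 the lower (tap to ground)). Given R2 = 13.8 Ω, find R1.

Required fraction k = V_out/V_in = 0.7079.
So R1 = R2 · (V_in/V_out − 1) = 13.8 × (17.8/12.6 − 1) = 13.8 × 0.4127 = 5.695 Ω.

R1 ≈ 5.70 Ω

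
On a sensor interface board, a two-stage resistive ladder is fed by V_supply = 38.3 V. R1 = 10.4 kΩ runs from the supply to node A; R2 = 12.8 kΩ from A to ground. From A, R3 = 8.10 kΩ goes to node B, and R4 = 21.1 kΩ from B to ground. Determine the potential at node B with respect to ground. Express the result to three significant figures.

The second stage (R3 + R4 = 29.20 kΩ) loads node A in parallel with R2.
Effective lower resistance at A: R2 ‖ 29.20 = 8.899 kΩ.
V_A = 38.3 × 8.899/(10.4 + 8.899) = 17.66 V.
V_B = V_A × 0.7226 = 12.76 V.

V_B ≈ 12.8 V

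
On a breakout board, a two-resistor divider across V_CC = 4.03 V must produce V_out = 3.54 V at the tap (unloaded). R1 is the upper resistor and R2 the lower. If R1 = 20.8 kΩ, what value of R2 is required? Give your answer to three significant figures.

V_out/V_CC = R2/(R1+R2) = 0.8784.
R2 = R1 · 0.8784/(1 − 0.8784) = 150.3 kΩ.

R2 ≈ 150 kΩ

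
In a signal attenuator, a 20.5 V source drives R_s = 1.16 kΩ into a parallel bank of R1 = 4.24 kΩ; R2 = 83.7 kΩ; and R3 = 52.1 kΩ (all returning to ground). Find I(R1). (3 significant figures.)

I ≈ 3.69 mA

Equivalent of the parallel group: R_p = 3.745 kΩ.
Node voltage V_A = V_in · R_p/(R_s + R_p) = 20.5 × 0.7635 = 15.65 V.
Branch current I = V_A/R1 = 15.65/4.24 = 3.692 mA.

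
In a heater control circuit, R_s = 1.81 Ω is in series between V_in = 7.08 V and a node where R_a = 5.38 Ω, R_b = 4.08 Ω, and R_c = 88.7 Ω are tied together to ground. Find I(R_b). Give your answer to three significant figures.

I ≈ 0.964 A

Parallel bank: R_p = 1/(1/5.38 + 1/4.08 + 1/88.7) = 2.261 Ω.
Node voltage V_A = V_in · R_p/(R_s + R_p) = 7.08 × 0.5554 = 3.932 V.
Branch current I = V_A/R_b = 3.932/4.08 = 0.9638 A.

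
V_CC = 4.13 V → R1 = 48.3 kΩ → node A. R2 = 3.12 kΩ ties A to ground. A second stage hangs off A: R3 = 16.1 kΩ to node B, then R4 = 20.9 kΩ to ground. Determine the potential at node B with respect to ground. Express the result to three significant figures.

V_B ≈ 0.131 V

Node A sees R2 in parallel with the series input of stage 2, R3 + R4 = 37.00 kΩ.
R2 ‖ (R3+R4) = 2.877 kΩ.
First divider: V_A = V_CC · 2.877/(48.3 + 2.877) = 0.2322 V.
V_B = V_A × 0.5649 = 0.1312 V.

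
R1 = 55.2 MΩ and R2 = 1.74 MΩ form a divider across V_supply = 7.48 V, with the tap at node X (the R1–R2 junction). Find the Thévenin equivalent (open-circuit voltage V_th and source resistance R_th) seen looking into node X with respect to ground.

V_th ≈ 0.229 V, R_th ≈ 1.69 MΩ

With X open, the divider is unloaded: V_th = 7.48 × 1.74/56.94 = 0.2286 V.
Looking into X with the source shorted: R_th = R1·R2/(R1+R2) = 55.20 × 1.74/56.94 = 1.687 MΩ.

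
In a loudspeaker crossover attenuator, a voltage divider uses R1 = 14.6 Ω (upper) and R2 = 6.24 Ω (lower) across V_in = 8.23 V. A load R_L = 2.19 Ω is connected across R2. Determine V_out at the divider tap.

V_out ≈ 0.822 V

R2 ‖ R_L = (6.24 × 2.19)/(6.24 + 2.19) = 1.621 Ω.
Now apply the divider: V_out = 8.23 × 0.09994 = 0.8225 V.
(Unloaded it would be 2.46 V; the load pulls it down.)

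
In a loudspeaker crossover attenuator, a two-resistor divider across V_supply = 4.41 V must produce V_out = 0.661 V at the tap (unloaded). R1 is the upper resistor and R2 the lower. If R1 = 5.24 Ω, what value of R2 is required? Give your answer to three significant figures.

The divider ratio is R2/(R1+R2) = 0.661/4.41 = 0.1499.
So R2 = R1 · V_out/(V_supply − V_out) = 5.24 × 0.661/(4.41 − 0.661) = 5.24 × 0.1763 = 0.9239 Ω.

R2 ≈ 0.924 Ω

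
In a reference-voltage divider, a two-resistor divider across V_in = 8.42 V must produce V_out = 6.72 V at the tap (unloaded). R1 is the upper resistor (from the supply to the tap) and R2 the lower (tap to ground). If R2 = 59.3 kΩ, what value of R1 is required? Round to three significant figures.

R1 ≈ 15.0 kΩ

V_out/V_in = R2/(R1+R2) = 0.7981.
R1 = R2·(1/k − 1) = 59.3 × 0.2530 = 15.00 kΩ.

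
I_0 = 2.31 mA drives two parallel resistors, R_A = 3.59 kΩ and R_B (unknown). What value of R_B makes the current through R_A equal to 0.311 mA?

Two-branch current divider: I_A = I_0 · R_B/(R_A + R_B).
With f = 0.1346, R_B = R_A · f/(1−f) = 3.59 × 0.1556 = 0.5585 kΩ.

R_B ≈ 0.559 kΩ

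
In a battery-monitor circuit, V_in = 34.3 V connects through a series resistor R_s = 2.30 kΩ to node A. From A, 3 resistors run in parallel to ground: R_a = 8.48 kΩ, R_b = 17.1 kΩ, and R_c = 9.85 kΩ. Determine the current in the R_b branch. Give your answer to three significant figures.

I ≈ 1.22 mA

Combine the parallel branches: R_p = (1/8.48 + 1/17.1 + 1/9.85)⁻¹ = 3.598 kΩ.
V_A by voltage divider: V_A = 34.3 × 3.598/(2.30 + 3.598) = 20.92 V.
Branch current I = V_A/R_b = 20.92/17.1 = 1.224 mA.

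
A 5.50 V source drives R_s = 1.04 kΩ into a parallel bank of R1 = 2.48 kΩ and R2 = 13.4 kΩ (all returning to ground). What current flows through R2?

I ≈ 0.274 mA

Combine the parallel branches: R_p = (1/2.48 + 1/13.4)⁻¹ = 2.093 kΩ.
V_A = 5.50 × 2.093/3.133 = 3.674 V.
Branch current I = V_A/R2 = 3.674/13.4 = 0.2742 mA.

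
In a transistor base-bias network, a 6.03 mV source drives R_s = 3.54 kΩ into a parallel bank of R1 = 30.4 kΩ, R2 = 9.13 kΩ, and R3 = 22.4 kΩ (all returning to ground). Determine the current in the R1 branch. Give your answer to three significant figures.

I ≈ 0.119 µA

Combine the parallel branches: R_p = (1/30.4 + 1/9.13 + 1/22.4)⁻¹ = 5.346 kΩ.
V_A by voltage divider: V_A = 6.03 × 5.346/(3.54 + 5.346) = 3.628 mV.
Branch current I = V_A/R1 = 3.628/30.4 = 0.1193 µA.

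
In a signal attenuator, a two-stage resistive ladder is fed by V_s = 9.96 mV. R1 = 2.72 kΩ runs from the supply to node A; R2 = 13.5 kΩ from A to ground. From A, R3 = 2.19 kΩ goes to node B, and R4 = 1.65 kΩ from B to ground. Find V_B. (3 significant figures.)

V_B ≈ 2.24 mV

The second stage (R3 + R4 = 3.840 kΩ) loads node A in parallel with R2.
R2 ‖ (R3+R4) = 2.990 kΩ.
V_A = 9.96 × 2.990/(2.72 + 2.990) = 5.215 mV.
Then the unloaded second divider: V_B = V_A × R4/(R3+R4) = 5.215 × 0.4297 = 2.241 mV.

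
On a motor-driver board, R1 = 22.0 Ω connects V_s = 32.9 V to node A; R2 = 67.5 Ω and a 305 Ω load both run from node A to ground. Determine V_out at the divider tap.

V_out ≈ 23.5 V

R2 ‖ R_L = (67.5 × 305)/(67.5 + 305) = 55.27 Ω.
Then V_out = V_s · R2'/(R1 + R2') = 32.9 × 55.27/77.27 = 23.53 V.
(Unloaded it would be 24.8 V; the load pulls it down.)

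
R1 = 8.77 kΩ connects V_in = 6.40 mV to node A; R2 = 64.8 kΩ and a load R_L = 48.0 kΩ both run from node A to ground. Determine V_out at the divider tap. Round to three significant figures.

V_out ≈ 4.86 mV

First combine the lower leg with the load: R2 ‖ R_L = 27.57 kΩ.
Then V_out = V_in · R2'/(R1 + R2') = 6.40 × 27.57/36.34 = 4.856 mV.
(Unloaded it would be 5.64 mV; the load pulls it down.)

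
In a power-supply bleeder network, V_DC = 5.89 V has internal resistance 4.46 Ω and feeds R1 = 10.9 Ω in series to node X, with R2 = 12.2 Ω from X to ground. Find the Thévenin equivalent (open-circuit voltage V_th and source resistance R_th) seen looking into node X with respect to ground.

V_th ≈ 2.61 V, R_th ≈ 6.80 Ω

R1' = 4.46 + 10.9 = 15.36 Ω (source resistance + R1).
Open-circuit (no load on X): V_th = V_DC · R2/(R1' + R2) = 5.89 × 12.2/(15.36 + 12.2) = 2.607 V.
Zeroing V_DC shorts the top of R1' to ground, so R_th = R1' ‖ R2 = 6.799 Ω.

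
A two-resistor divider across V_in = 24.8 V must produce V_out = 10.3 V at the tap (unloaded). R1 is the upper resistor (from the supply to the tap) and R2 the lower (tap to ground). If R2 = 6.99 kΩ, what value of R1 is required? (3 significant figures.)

The divider ratio is R2/(R1+R2) = 10.3/24.8 = 0.4153.
R1 = R2·(1/k − 1) = 6.99 × 1.408 = 9.840 kΩ.

R1 ≈ 9.84 kΩ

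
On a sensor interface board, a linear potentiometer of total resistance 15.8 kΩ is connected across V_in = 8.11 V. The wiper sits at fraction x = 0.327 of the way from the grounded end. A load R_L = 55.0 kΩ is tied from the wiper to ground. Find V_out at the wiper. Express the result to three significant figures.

The pot divides into 10.63 kΩ above the wiper and 5.167 kΩ below.
(x·R_p) ‖ R_L = 4.723 kΩ.
V_out = 8.11 × 4.723/(10.63 + 4.723) = 2.494 V.

V_out ≈ 2.49 V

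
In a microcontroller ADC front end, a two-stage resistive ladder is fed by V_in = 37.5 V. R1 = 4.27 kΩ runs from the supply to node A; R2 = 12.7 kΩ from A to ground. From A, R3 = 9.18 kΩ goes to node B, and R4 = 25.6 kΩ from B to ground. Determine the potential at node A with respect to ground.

Node A sees R2 in parallel with the series input of stage 2, R3 + R4 = 34.78 kΩ.
R2 ‖ (R3+R4) = 9.303 kΩ.
V_A = 37.5 × 9.303/(4.27 + 9.303) = 25.70 V.

V_A ≈ 25.7 V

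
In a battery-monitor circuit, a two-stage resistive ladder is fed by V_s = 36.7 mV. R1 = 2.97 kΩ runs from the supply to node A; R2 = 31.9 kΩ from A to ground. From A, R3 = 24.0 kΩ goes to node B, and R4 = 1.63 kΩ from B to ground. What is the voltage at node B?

V_B ≈ 1.93 mV

The second stage (R3 + R4 = 25.63 kΩ) loads node A in parallel with R2.
Effective lower resistance at A: R2 ‖ 25.63 = 14.21 kΩ.
So V_A = 36.7 × 0.8271 = 30.36 mV.
Then the unloaded second divider: V_B = V_A × R4/(R3+R4) = 30.36 × 0.06360 = 1.931 mV.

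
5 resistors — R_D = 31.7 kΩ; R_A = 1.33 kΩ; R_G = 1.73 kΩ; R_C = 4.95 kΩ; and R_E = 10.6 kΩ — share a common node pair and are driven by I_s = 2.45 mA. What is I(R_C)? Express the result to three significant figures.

Total conductance ΣG = 1/31.7 + 1/1.33 + 1/1.73 + 1/4.95 + 1/10.6 = 1.658 (units of 1/kΩ).
R_C takes the fraction G_k/ΣG = 0.2020/1.658 = 0.1219, so I = 2.45 × 0.1219 = 0.2986 mA.

I ≈ 0.299 mA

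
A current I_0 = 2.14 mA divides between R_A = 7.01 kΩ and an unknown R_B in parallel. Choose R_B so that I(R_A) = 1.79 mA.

R_B ≈ 35.9 kΩ

Two-branch current divider: I_A = I_0 · R_B/(R_A + R_B).
With f = 0.8364, R_B = R_A · f/(1−f) = 7.01 × 5.114 = 35.85 kΩ.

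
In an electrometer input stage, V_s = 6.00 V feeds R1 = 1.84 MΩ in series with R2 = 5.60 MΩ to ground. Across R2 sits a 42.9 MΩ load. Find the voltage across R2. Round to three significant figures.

V_out ≈ 4.37 V

R2 ‖ R_L = (5.60 × 42.9)/(5.60 + 42.9) = 4.953 MΩ.
Then V_out = V_s · R2'/(R1 + R2') = 6.00 × 4.953/6.793 = 4.375 V.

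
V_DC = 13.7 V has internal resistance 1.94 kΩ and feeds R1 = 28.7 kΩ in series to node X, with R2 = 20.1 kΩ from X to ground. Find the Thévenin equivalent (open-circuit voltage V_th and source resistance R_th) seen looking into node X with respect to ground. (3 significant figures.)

R1' = 1.94 + 28.7 = 30.64 kΩ (source resistance + R1).
Open-circuit (no load on X): V_th = V_DC · R2/(R1' + R2) = 13.7 × 20.1/(30.64 + 20.1) = 5.427 V.
Zeroing V_DC shorts the top of R1' to ground, so R_th = R1' ‖ R2 = 12.14 kΩ.

V_th ≈ 5.43 V, R_th ≈ 12.1 kΩ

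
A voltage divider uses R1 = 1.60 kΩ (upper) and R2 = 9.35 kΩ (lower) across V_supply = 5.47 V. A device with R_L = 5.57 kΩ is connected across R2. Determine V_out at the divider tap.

First combine the lower leg with the load: R2 ‖ R_L = 3.491 kΩ.
Voltage divider with the loaded lower leg: V_out = 5.47 × 3.491/(1.60 + 3.491) = 5.47 × 0.6857 = 3.751 V.
(Unloaded it would be 4.67 V; the load pulls it down.)

V_out ≈ 3.75 V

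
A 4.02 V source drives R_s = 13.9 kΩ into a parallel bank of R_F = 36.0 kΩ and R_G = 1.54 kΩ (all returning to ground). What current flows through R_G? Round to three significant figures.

I ≈ 0.251 mA

Parallel bank: R_p = 1/(1/36.0 + 1/1.54) = 1.477 kΩ.
V_A by voltage divider: V_A = 4.02 × 1.477/(13.9 + 1.477) = 0.3861 V.
Branch current I = V_A/R_G = 0.3861/1.54 = 0.2507 mA.
(Equivalently: I_total = 0.2614 mA, then current-divider fraction G_k/ΣG = 0.9590.)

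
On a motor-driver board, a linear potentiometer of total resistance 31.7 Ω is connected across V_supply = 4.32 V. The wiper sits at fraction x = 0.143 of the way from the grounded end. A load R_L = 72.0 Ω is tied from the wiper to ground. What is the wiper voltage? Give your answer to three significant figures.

V_out ≈ 0.586 V

Lower segment x·R_p = 4.533 Ω; upper segment (1−x)·R_p = 27.17 Ω.
R_L loads the lower segment: effective lower R = 4.265 Ω.
Loaded-divider output: V_out = 4.32 × 0.1357 = 0.5861 V.
(Unloaded: V_out = x·V_supply = 0.618 V.)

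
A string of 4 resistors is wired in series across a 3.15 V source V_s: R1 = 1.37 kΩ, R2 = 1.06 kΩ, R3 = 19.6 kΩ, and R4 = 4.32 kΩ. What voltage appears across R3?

Total series resistance ΣR = 1.37 + 1.06 + 19.6 + 4.32 = 26.35 kΩ.
By the voltage-divider rule, V = 3.15 × 19.60/26.35 = 2.343 V.

V ≈ 2.34 V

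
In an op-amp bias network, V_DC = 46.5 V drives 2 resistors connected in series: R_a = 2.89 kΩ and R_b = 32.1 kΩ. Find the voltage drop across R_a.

V ≈ 3.84 V

Total series resistance ΣR = 2.89 + 32.1 = 34.99 kΩ.
By the voltage-divider rule, V = 46.5 × 2.890/34.99 = 3.841 V.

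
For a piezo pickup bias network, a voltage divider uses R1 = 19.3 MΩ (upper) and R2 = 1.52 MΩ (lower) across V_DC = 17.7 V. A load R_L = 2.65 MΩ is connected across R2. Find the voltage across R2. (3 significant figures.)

The load sits in parallel with R2, giving an effective lower resistance R2' = R2·R_L/(R2+R_L) = 0.9659 MΩ.
Voltage divider with the loaded lower leg: V_out = 17.7 × 0.9659/(19.3 + 0.9659) = 17.7 × 0.04766 = 0.8436 V.

V_out ≈ 0.844 V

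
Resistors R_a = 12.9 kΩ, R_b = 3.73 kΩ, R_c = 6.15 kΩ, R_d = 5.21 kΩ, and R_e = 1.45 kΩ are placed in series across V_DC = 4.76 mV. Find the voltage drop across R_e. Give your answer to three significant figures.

V ≈ 0.234 mV

Total series resistance ΣR = 12.9 + 3.73 + 6.15 + 5.21 + 1.45 = 29.44 kΩ.
Voltage divider: V = V_DC · (1.450 / 29.44) = 4.76 × 0.04925 = 0.2344 mV.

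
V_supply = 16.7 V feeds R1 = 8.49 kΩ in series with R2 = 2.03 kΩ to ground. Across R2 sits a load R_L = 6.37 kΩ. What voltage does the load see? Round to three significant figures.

The load sits in parallel with R2, giving an effective lower resistance R2' = R2·R_L/(R2+R_L) = 1.539 kΩ.
Now apply the divider: V_out = 16.7 × 0.1535 = 2.563 V.
(Unloaded it would be 3.22 V; the load pulls it down.)

V_out ≈ 2.56 V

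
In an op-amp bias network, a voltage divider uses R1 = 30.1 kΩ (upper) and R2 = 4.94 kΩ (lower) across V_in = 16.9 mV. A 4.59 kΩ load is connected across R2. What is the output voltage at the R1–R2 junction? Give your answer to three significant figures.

The load sits in parallel with R2, giving an effective lower resistance R2' = R2·R_L/(R2+R_L) = 2.379 kΩ.
Voltage divider with the loaded lower leg: V_out = 16.9 × 2.379/(30.1 + 2.379) = 16.9 × 0.07326 = 1.238 mV.

V_out ≈ 1.24 mV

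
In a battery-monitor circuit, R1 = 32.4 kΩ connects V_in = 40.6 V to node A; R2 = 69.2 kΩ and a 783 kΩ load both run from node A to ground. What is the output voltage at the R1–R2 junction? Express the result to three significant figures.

V_out ≈ 26.9 V

First combine the lower leg with the load: R2 ‖ R_L = 63.58 kΩ.
Voltage divider with the loaded lower leg: V_out = 40.6 × 63.58/(32.4 + 63.58) = 40.6 × 0.6624 = 26.89 V.
(Unloaded it would be 27.7 V; the load pulls it down.)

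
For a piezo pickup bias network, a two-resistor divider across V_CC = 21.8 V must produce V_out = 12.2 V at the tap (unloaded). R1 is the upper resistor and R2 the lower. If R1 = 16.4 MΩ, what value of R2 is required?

R2 ≈ 20.8 MΩ

V_out/V_CC = R2/(R1+R2) = 0.5596.
R2 = R1 · 0.5596/(1 − 0.5596) = 20.84 MΩ.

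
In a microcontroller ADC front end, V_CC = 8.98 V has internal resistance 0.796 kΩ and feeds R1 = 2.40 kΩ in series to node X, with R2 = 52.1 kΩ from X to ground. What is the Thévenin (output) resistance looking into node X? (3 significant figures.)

R_th ≈ 3.01 kΩ

R1' = 0.796 + 2.40 = 3.196 kΩ (source resistance + R1).
Zeroing V_CC shorts the top of R1' to ground, so R_th = R1' ‖ R2 = 3.011 kΩ.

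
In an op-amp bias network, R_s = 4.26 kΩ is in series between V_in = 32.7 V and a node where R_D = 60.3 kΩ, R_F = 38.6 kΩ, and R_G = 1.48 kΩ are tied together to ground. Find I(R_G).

Combine the parallel branches: R_p = (1/60.3 + 1/38.6 + 1/1.48)⁻¹ = 1.392 kΩ.
V_A = 32.7 × 1.392/5.652 = 8.055 V.
Branch current I = V_A/R_G = 8.055/1.48 = 5.443 mA.

I ≈ 5.44 mA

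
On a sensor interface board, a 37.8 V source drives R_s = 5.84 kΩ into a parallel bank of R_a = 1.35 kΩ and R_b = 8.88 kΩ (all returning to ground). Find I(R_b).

I ≈ 0.711 mA

Equivalent of the parallel group: R_p = 1.172 kΩ.
Node voltage V_A = V_CC · R_p/(R_s + R_p) = 37.8 × 0.1671 = 6.317 V.
I(R_b) = V_A / R_b = 6.317/8.88 = 0.7114 mA.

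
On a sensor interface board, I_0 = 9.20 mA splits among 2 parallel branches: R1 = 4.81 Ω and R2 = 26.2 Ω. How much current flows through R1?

With just two branches, the current splits inversely with resistance.
I(R1) = 9.20 × 26.2/(4.81 + 26.2) = 9.20 × 0.8449 = 7.773 mA.

I ≈ 7.77 mA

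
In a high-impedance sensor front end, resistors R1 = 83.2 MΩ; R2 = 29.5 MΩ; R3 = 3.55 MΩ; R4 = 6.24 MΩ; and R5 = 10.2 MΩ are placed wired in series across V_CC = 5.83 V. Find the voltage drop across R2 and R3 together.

Series total: ΣR = 83.2 + 29.5 + 3.55 + 6.24 + 10.2 = 132.7 MΩ.
R_{R2..R3} = 29.5 + 3.55 = 33.05 MΩ.
By the voltage-divider rule, V = 5.83 × 33.05/132.7 = 1.452 V.

V ≈ 1.45 V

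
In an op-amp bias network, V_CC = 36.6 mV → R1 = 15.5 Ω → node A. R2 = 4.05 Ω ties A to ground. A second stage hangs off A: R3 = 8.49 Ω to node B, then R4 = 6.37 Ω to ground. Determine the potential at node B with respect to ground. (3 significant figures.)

V_B ≈ 2.67 mV

Looking into the second stage from A: R3 + R4 = 14.86 Ω appears in parallel with R2.
Effective lower resistance at A: R2 ‖ 14.86 = 3.183 Ω.
So V_A = 36.6 × 0.1704 = 6.235 mV.
Then the unloaded second divider: V_B = V_A × R4/(R3+R4) = 6.235 × 0.4287 = 2.673 mV.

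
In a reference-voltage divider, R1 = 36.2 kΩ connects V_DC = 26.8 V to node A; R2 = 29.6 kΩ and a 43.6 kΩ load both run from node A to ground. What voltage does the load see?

V_out ≈ 8.78 V

The load sits in parallel with R2, giving an effective lower resistance R2' = R2·R_L/(R2+R_L) = 17.63 kΩ.
Then V_out = V_DC · R2'/(R1 + R2') = 26.8 × 17.63/53.83 = 8.778 V.
(Unloaded it would be 12.1 V; the load pulls it down.)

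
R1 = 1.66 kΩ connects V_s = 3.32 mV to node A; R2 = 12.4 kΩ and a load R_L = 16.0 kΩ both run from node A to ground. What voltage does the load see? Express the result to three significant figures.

V_out ≈ 2.68 mV

R2 ‖ R_L = (12.4 × 16.0)/(12.4 + 16.0) = 6.986 kΩ.
Now apply the divider: V_out = 3.32 × 0.8080 = 2.683 mV.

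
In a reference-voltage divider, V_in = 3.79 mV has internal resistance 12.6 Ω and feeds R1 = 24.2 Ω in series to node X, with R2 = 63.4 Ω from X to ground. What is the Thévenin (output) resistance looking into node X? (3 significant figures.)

R_th ≈ 23.3 Ω

R1' = 12.6 + 24.2 = 36.80 Ω (source resistance + R1).
With V_in suppressed (replaced by a short), R_th = R1' ‖ R2 = (36.80 × 63.4)/(36.80 + 63.4) = 23.28 Ω.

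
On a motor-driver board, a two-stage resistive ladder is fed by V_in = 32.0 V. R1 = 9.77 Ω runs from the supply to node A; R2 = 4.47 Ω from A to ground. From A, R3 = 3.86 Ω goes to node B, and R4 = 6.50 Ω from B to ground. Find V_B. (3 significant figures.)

Node A sees R2 in parallel with the series input of stage 2, R3 + R4 = 10.36 Ω.
Effective lower resistance at A: R2 ‖ 10.36 = 3.123 Ω.
First divider: V_A = V_in · 3.123/(9.77 + 3.123) = 7.751 V.
Stage 2 is unloaded, so V_B = V_A · R4/(R3+R4) = 7.751 × 6.50/10.36 = 4.863 V.

V_B ≈ 4.86 V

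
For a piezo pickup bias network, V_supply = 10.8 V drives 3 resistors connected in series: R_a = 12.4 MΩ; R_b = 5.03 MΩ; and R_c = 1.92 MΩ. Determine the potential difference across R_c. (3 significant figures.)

Series total: ΣR = 12.4 + 5.03 + 1.92 = 19.35 MΩ.
Voltage divider: V = V_supply · (1.920 / 19.35) = 10.8 × 0.09922 = 1.072 V.

V ≈ 1.07 V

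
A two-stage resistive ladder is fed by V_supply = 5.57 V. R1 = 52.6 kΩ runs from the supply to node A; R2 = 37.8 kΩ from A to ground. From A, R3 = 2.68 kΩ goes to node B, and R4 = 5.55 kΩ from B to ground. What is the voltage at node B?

V_B ≈ 0.428 V

Looking into the second stage from A: R3 + R4 = 8.230 kΩ appears in parallel with R2.
R2 ‖ (R3+R4) = 6.759 kΩ.
So V_A = 5.57 × 0.1139 = 0.6342 V.
V_B = V_A × 0.6744 = 0.4277 V.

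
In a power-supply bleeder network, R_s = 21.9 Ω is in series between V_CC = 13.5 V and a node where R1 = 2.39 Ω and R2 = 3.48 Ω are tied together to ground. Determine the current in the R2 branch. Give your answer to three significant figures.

Equivalent of the parallel group: R_p = 1.417 Ω.
Node voltage V_A = V_CC · R_p/(R_s + R_p) = 13.5 × 0.06077 = 0.8204 V.
Branch current I = V_A/R2 = 0.8204/3.48 = 0.2357 A.

I ≈ 0.236 A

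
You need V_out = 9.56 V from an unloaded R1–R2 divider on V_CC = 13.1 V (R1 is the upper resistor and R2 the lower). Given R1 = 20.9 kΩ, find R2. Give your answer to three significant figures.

R2 ≈ 56.4 kΩ

The divider ratio is R2/(R1+R2) = 9.56/13.1 = 0.7298.
So R2 = R1 · V_out/(V_CC − V_out) = 20.9 × 9.56/(13.1 − 9.56) = 20.9 × 2.701 = 56.44 kΩ.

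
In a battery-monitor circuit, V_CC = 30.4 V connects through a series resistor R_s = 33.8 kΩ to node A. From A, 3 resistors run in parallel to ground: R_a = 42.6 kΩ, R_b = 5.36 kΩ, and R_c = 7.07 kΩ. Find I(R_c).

Parallel bank: R_p = 1/(1/42.6 + 1/5.36 + 1/7.07) = 2.845 kΩ.
V_A by voltage divider: V_A = 30.4 × 2.845/(33.8 + 2.845) = 2.360 V.
Branch current I = V_A/R_c = 2.360/7.07 = 0.3338 mA.

I ≈ 0.334 mA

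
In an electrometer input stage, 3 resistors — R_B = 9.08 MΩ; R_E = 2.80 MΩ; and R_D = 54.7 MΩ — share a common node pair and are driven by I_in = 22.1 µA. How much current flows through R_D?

I ≈ 0.832 µA

ΣG = 1/9.08 + 1/2.80 + 1/54.7 = 0.4856.
R_D takes the fraction G_k/ΣG = 0.01828/0.4856 = 0.03765, so I = 22.1 × 0.03765 = 0.8321 µA.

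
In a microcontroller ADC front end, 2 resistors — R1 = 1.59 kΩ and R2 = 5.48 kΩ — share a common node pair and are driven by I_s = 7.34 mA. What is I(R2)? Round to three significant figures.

With just two branches, the current splits inversely with resistance.
I(R2) = 7.34 × 1.59/(1.59 + 5.48) = 7.34 × 0.2249 = 1.651 mA.

I ≈ 1.65 mA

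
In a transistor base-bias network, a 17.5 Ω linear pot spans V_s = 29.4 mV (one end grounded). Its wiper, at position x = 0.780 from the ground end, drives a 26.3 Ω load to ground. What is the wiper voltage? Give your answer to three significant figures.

Split the track: R_lower = x·R_p = 13.65 Ω, R_upper = (1−x)·R_p = 3.850 Ω.
Lower segment in parallel with the load: 13.65 ‖ 26.3 = 8.986 Ω.
Then V_out = V_s · 8.986/(3.850 + 8.986) = 20.58 mV.

V_out ≈ 20.6 mV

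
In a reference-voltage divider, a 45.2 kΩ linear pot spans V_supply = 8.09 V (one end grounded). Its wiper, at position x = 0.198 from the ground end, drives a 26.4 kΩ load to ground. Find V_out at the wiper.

Split the track: R_lower = x·R_p = 8.950 kΩ, R_upper = (1−x)·R_p = 36.25 kΩ.
(x·R_p) ‖ R_L = 6.684 kΩ.
V_out = 8.09 × 6.684/(36.25 + 6.684) = 1.259 V.

V_out ≈ 1.26 V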